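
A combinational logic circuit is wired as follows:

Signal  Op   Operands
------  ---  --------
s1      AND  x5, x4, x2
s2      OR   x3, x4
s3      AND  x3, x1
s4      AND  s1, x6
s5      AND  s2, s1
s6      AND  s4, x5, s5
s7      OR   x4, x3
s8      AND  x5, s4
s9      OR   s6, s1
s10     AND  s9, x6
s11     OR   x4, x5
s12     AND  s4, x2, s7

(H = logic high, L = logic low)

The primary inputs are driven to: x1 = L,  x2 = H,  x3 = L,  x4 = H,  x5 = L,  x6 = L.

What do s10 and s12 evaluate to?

s1 = x5 AND x4 AND x2 = L AND H AND H = L
s2 = x3 OR x4 = L OR H = H
s4 = s1 AND x6 = L AND L = L
s5 = s2 AND s1 = H AND L = L
s6 = s4 AND x5 AND s5 = L AND L AND L = L
s7 = x4 OR x3 = H OR L = H
s9 = s6 OR s1 = L OR L = L
s10 = s9 AND x6 = L AND L = L
s12 = s4 AND x2 AND s7 = L AND H AND H = L

s10 = L, s12 = L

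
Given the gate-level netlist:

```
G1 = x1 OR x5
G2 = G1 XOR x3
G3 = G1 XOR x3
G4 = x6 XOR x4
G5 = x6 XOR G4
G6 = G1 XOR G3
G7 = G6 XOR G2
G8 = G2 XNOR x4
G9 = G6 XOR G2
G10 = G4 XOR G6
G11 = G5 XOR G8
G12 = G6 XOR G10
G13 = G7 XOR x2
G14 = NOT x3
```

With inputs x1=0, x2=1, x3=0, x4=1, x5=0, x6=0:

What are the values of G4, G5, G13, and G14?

G1 = x1 OR x5 = 0 OR 0 = 0
G2 = G1 XOR x3 = 0 XOR 0 = 0
G3 = G1 XOR x3 = 0 XOR 0 = 0
G4 = x6 XOR x4 = 0 XOR 1 = 1
G5 = x6 XOR G4 = 0 XOR 1 = 1
G6 = G1 XOR G3 = 0 XOR 0 = 0
G7 = G6 XOR G2 = 0 XOR 0 = 0
G13 = G7 XOR x2 = 0 XOR 1 = 1
G14 = NOT x3 = NOT 0 = 1

G4 = 1  G5 = 1  G13 = 1  G14 = 1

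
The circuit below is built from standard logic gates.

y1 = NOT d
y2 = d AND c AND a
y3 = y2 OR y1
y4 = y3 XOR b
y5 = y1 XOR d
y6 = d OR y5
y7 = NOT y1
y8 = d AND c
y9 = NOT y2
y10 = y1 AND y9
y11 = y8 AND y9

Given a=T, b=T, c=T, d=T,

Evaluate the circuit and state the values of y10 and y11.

y10 = F, y11 = F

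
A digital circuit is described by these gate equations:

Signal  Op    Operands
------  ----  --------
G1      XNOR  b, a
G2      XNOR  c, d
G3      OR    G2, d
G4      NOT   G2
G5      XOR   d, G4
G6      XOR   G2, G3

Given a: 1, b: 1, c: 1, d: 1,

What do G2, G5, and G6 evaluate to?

G2 = c XNOR d = 1 XNOR 1 = 1
G3 = G2 OR d = 1 OR 1 = 1
G4 = NOT G2 = NOT 1 = 0
G5 = d XOR G4 = 1 XOR 0 = 1
G6 = G2 XOR G3 = 1 XOR 1 = 0

G2 = 1, G5 = 1, G6 = 0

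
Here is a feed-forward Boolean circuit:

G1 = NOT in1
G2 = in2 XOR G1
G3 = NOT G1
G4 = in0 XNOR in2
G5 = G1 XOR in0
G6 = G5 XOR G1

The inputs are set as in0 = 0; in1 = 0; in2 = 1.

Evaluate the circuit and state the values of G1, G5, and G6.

G1 = NOT in1 = NOT 0 = 1
G5 = G1 XOR in0 = 1 XOR 0 = 1
G6 = G5 XOR G1 = 1 XOR 1 = 0

G1 = 1; G5 = 1; G6 = 0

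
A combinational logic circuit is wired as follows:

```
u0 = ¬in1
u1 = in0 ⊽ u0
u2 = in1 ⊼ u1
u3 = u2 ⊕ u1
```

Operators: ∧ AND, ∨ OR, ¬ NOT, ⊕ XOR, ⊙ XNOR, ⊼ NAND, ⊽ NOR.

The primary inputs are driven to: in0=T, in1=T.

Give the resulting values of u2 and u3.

u2 = T, u3 = T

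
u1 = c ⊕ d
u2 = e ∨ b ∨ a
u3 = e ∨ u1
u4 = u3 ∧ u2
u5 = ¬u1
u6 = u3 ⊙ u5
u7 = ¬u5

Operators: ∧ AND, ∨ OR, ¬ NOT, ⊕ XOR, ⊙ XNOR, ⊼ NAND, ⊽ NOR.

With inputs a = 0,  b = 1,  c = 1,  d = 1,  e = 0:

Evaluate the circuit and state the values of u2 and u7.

u2 = 1  u7 = 0

u1 = c XOR d = 1 XOR 1 = 0
u2 = e OR b OR a = 0 OR 1 OR 0 = 1
u5 = NOT u1 = NOT 0 = 1
u7 = NOT u5 = NOT 1 = 0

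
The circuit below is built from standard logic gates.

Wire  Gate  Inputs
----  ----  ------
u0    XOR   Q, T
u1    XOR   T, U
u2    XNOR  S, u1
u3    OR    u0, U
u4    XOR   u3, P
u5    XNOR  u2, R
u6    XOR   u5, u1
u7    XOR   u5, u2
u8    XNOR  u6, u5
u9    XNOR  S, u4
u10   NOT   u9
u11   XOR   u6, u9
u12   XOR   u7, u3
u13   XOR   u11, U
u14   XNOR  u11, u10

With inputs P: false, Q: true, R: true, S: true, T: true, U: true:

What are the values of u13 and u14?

u0 = Q XOR T = true XOR true = false
u1 = T XOR U = true XOR true = false
u2 = S XNOR u1 = true XNOR false = false
u3 = u0 OR U = false OR true = true
u4 = u3 XOR P = true XOR false = true
u5 = u2 XNOR R = false XNOR true = false
u6 = u5 XOR u1 = false XOR false = false
u9 = S XNOR u4 = true XNOR true = true
u10 = NOT u9 = NOT true = false
u11 = u6 XOR u9 = false XOR true = true
u13 = u11 XOR U = true XOR true = false
u14 = u11 XNOR u10 = true XNOR false = false

u13 = false; u14 = false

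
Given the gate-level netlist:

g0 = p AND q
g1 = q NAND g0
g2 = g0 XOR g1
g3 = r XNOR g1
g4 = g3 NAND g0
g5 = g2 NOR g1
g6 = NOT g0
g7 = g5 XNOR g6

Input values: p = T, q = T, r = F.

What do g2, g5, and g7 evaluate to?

g2 = T, g5 = F, g7 = T

g0 = p AND q = T AND T = T
g1 = q NAND g0 = T NAND T = F
g2 = g0 XOR g1 = T XOR F = T
g5 = g2 NOR g1 = T NOR F = F
g6 = NOT g0 = NOT T = F
g7 = g5 XNOR g6 = F XNOR F = T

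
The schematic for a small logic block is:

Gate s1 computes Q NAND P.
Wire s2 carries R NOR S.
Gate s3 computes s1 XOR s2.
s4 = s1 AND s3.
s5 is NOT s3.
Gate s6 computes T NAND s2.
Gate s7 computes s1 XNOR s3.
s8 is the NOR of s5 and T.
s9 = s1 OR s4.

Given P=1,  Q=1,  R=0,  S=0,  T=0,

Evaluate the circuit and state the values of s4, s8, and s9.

s4 = 0; s8 = 1; s9 = 0

s1 = Q NAND P = 1 NAND 1 = 0
s2 = R NOR S = 0 NOR 0 = 1
s3 = s1 XOR s2 = 0 XOR 1 = 1
s4 = s1 AND s3 = 0 AND 1 = 0
s5 = NOT s3 = NOT 1 = 0
s8 = s5 NOR T = 0 NOR 0 = 1
s9 = s1 OR s4 = 0 OR 0 = 0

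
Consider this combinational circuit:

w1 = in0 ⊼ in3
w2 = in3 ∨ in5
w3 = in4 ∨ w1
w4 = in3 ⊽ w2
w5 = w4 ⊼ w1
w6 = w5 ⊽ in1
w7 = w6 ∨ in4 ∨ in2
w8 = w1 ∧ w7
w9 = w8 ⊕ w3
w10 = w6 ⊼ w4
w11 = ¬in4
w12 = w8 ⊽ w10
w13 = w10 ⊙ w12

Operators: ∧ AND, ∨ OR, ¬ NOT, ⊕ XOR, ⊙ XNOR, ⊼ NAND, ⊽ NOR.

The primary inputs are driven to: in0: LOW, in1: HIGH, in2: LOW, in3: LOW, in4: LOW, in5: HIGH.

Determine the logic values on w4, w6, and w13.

w1 = in0 NAND in3 = LOW NAND LOW = HIGH
w2 = in3 OR in5 = LOW OR HIGH = HIGH
w4 = in3 NOR w2 = LOW NOR HIGH = LOW
w5 = w4 NAND w1 = LOW NAND HIGH = HIGH
w6 = w5 NOR in1 = HIGH NOR HIGH = LOW
w7 = w6 OR in4 OR in2 = LOW OR LOW OR LOW = LOW
w8 = w1 AND w7 = HIGH AND LOW = LOW
w10 = w6 NAND w4 = LOW NAND LOW = HIGH
w12 = w8 NOR w10 = LOW NOR HIGH = LOW
w13 = w10 XNOR w12 = HIGH XNOR LOW = LOW

w4 = LOW, w6 = LOW, w13 = LOW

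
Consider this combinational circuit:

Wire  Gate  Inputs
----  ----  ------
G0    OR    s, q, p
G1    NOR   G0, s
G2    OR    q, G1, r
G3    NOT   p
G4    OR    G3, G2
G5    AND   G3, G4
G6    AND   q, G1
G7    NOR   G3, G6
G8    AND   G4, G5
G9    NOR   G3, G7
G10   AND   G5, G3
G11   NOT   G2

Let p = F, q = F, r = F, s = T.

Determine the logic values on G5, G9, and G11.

G0 = s OR q OR p = T OR F OR F = T
G1 = G0 NOR s = T NOR T = F
G2 = q OR G1 OR r = F OR F OR F = F
G3 = NOT p = NOT F = T
G4 = G3 OR G2 = T OR F = T
G5 = G3 AND G4 = T AND T = T
G6 = q AND G1 = F AND F = F
G7 = G3 NOR G6 = T NOR F = F
G9 = G3 NOR G7 = T NOR F = F
G11 = NOT G2 = NOT F = T

G5 = T; G9 = F; G11 = T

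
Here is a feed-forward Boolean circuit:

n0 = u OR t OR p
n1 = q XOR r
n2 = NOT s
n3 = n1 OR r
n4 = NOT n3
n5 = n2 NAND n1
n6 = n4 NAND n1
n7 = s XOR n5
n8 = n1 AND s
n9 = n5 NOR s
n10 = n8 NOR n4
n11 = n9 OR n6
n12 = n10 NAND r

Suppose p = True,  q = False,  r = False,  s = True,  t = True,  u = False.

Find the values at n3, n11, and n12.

n1 = q XOR r = False XOR False = False
n2 = NOT s = NOT True = False
n3 = n1 OR r = False OR False = False
n4 = NOT n3 = NOT False = True
n5 = n2 NAND n1 = False NAND False = True
n6 = n4 NAND n1 = True NAND False = True
n8 = n1 AND s = False AND True = False
n9 = n5 NOR s = True NOR True = False
n10 = n8 NOR n4 = False NOR True = False
n11 = n9 OR n6 = False OR True = True
n12 = n10 NAND r = False NAND False = True

n3 = False, n11 = True, n12 = True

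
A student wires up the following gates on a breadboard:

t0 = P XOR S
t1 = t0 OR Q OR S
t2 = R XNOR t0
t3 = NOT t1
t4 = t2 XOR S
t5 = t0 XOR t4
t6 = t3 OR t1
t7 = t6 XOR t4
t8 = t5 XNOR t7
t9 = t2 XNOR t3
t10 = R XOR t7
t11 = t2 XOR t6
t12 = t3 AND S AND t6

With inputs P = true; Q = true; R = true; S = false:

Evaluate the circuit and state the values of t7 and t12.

t0 = P XOR S = true XOR false = true
t1 = t0 OR Q OR S = true OR true OR false = true
t2 = R XNOR t0 = true XNOR true = true
t3 = NOT t1 = NOT true = false
t4 = t2 XOR S = true XOR false = true
t6 = t3 OR t1 = false OR true = true
t7 = t6 XOR t4 = true XOR true = false
t12 = t3 AND S AND t6 = false AND false AND true = false

t7 = false; t12 = false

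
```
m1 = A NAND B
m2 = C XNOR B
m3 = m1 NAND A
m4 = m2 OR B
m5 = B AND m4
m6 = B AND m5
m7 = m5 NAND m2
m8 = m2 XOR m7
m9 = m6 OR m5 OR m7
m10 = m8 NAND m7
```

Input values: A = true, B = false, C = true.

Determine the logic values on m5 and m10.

m2 = C XNOR B = true XNOR false = false
m4 = m2 OR B = false OR false = false
m5 = B AND m4 = false AND false = false
m7 = m5 NAND m2 = false NAND false = true
m8 = m2 XOR m7 = false XOR true = true
m10 = m8 NAND m7 = true NAND true = false

m5 = false; m10 = false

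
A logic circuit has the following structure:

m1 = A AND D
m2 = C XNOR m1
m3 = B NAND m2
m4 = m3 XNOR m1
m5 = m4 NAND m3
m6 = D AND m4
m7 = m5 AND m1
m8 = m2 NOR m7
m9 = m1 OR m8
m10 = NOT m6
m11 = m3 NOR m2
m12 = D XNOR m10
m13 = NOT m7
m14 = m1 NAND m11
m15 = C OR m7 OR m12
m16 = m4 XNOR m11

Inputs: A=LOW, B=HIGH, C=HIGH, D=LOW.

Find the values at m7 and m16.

m7 = LOW, m16 = HIGH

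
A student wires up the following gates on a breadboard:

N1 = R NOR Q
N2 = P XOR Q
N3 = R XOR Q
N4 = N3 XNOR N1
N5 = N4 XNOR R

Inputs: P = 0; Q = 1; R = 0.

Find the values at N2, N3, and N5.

N2 = 1, N3 = 1, N5 = 1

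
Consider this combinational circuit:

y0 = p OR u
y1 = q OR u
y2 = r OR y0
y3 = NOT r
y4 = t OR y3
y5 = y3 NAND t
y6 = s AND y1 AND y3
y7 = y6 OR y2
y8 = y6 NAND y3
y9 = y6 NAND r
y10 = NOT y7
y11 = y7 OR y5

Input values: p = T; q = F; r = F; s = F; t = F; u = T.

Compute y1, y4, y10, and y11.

y0 = p OR u = T OR T = T
y1 = q OR u = F OR T = T
y2 = r OR y0 = F OR T = T
y3 = NOT r = NOT F = T
y4 = t OR y3 = F OR T = T
y5 = y3 NAND t = T NAND F = T
y6 = s AND y1 AND y3 = F AND T AND T = F
y7 = y6 OR y2 = F OR T = T
y10 = NOT y7 = NOT T = F
y11 = y7 OR y5 = T OR T = T

y1 = T, y4 = T, y10 = F, y11 = T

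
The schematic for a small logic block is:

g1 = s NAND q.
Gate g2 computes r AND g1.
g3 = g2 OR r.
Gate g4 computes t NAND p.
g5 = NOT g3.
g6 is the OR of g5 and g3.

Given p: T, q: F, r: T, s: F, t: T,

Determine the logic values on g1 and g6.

g1 = s NAND q = F NAND F = T
g2 = r AND g1 = T AND T = T
g3 = g2 OR r = T OR T = T
g5 = NOT g3 = NOT T = F
g6 = g5 OR g3 = F OR T = T

g1 = T  g6 = T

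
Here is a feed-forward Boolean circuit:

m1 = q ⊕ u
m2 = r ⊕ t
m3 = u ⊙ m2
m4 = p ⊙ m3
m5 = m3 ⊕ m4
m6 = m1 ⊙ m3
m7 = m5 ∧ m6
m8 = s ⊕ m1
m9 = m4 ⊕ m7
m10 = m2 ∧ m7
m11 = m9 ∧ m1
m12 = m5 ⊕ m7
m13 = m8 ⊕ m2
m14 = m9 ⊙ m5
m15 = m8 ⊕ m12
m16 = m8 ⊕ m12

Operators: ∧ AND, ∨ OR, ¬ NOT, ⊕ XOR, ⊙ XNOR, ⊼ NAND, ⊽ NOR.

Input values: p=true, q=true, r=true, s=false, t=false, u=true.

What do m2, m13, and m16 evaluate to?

m2 = true  m13 = true  m16 = false

m1 = q XOR u = true XOR true = false
m2 = r XOR t = true XOR false = true
m3 = u XNOR m2 = true XNOR true = true
m4 = p XNOR m3 = true XNOR true = true
m5 = m3 XOR m4 = true XOR true = false
m6 = m1 XNOR m3 = false XNOR true = false
m7 = m5 AND m6 = false AND false = false
m8 = s XOR m1 = false XOR false = false
m12 = m5 XOR m7 = false XOR false = false
m13 = m8 XOR m2 = false XOR true = true
m16 = m8 XOR m12 = false XOR false = false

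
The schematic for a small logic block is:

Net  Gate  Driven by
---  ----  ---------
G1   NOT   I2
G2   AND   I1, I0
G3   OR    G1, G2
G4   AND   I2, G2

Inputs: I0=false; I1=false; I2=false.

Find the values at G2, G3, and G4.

G2 = false, G3 = true, G4 = false

G1 = NOT I2 = NOT false = true
G2 = I1 AND I0 = false AND false = false
G3 = G1 OR G2 = true OR false = true
G4 = I2 AND G2 = false AND false = false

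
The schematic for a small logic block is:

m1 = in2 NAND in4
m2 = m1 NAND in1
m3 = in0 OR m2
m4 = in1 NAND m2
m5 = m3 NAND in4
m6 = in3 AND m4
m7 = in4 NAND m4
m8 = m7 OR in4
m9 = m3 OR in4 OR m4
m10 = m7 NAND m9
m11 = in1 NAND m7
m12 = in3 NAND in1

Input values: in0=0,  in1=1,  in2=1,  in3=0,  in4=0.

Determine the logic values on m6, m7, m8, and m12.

m6 = 0; m7 = 1; m8 = 1; m12 = 1

m1 = in2 NAND in4 = 1 NAND 0 = 1
m2 = m1 NAND in1 = 1 NAND 1 = 0
m4 = in1 NAND m2 = 1 NAND 0 = 1
m6 = in3 AND m4 = 0 AND 1 = 0
m7 = in4 NAND m4 = 0 NAND 1 = 1
m8 = m7 OR in4 = 1 OR 0 = 1
m12 = in3 NAND in1 = 0 NAND 1 = 1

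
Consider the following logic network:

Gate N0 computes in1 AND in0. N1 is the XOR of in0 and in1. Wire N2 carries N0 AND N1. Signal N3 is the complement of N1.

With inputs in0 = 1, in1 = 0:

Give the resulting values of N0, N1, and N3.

N0 = 0  N1 = 1  N3 = 0

N0 = in1 AND in0 = 0 AND 1 = 0
N1 = in0 XOR in1 = 1 XOR 0 = 1
N3 = NOT N1 = NOT 1 = 0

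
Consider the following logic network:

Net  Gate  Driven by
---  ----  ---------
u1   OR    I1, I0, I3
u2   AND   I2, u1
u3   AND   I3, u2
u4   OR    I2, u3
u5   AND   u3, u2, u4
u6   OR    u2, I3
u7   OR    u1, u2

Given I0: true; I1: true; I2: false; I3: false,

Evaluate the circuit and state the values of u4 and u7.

u1 = I1 OR I0 OR I3 = true OR true OR false = true
u2 = I2 AND u1 = false AND true = false
u3 = I3 AND u2 = false AND false = false
u4 = I2 OR u3 = false OR false = false
u7 = u1 OR u2 = true OR false = true

u4 = false  u7 = true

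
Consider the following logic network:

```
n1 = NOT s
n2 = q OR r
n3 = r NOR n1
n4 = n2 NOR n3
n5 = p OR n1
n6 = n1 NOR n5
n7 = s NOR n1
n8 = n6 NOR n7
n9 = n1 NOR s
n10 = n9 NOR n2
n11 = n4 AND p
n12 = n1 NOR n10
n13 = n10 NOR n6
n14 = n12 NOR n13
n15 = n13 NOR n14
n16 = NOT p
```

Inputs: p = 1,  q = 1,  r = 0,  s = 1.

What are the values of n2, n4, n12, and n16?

n2 = 1  n4 = 0  n12 = 1  n16 = 0

n1 = NOT s = NOT 1 = 0
n2 = q OR r = 1 OR 0 = 1
n3 = r NOR n1 = 0 NOR 0 = 1
n4 = n2 NOR n3 = 1 NOR 1 = 0
n9 = n1 NOR s = 0 NOR 1 = 0
n10 = n9 NOR n2 = 0 NOR 1 = 0
n12 = n1 NOR n10 = 0 NOR 0 = 1
n16 = NOT p = NOT 1 = 0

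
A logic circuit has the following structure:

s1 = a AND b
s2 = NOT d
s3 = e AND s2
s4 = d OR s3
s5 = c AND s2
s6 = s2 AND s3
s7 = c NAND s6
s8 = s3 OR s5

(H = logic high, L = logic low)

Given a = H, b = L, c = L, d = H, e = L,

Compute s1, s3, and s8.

s1 = a AND b = H AND L = L
s2 = NOT d = NOT H = L
s3 = e AND s2 = L AND L = L
s5 = c AND s2 = L AND L = L
s8 = s3 OR s5 = L OR L = L

s1 = L  s3 = L  s8 = L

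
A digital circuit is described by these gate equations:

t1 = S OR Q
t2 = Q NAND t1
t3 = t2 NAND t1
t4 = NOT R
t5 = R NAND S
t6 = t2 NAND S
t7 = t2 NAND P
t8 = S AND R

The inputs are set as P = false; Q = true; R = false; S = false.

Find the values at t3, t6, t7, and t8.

t3 = true  t6 = true  t7 = true  t8 = false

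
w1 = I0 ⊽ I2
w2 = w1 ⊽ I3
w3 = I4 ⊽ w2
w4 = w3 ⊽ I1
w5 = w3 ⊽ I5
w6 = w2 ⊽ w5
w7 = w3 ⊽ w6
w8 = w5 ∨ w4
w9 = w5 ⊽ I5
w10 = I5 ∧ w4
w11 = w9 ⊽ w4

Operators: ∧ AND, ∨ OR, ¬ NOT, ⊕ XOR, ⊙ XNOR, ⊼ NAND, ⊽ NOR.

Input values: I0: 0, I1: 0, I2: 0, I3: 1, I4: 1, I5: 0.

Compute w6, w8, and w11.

w1 = I0 NOR I2 = 0 NOR 0 = 1
w2 = w1 NOR I3 = 1 NOR 1 = 0
w3 = I4 NOR w2 = 1 NOR 0 = 0
w4 = w3 NOR I1 = 0 NOR 0 = 1
w5 = w3 NOR I5 = 0 NOR 0 = 1
w6 = w2 NOR w5 = 0 NOR 1 = 0
w8 = w5 OR w4 = 1 OR 1 = 1
w9 = w5 NOR I5 = 1 NOR 0 = 0
w11 = w9 NOR w4 = 0 NOR 1 = 0

w6 = 0  w8 = 1  w11 = 0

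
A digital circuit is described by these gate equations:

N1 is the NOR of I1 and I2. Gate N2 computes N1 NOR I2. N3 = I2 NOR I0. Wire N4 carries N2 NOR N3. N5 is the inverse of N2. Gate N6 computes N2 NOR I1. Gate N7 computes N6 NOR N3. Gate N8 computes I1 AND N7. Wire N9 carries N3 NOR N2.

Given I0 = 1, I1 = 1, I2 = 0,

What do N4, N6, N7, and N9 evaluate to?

N4 = 0  N6 = 0  N7 = 1  N9 = 0

N1 = I1 NOR I2 = 1 NOR 0 = 0
N2 = N1 NOR I2 = 0 NOR 0 = 1
N3 = I2 NOR I0 = 0 NOR 1 = 0
N4 = N2 NOR N3 = 1 NOR 0 = 0
N6 = N2 NOR I1 = 1 NOR 1 = 0
N7 = N6 NOR N3 = 0 NOR 0 = 1
N9 = N3 NOR N2 = 0 NOR 1 = 0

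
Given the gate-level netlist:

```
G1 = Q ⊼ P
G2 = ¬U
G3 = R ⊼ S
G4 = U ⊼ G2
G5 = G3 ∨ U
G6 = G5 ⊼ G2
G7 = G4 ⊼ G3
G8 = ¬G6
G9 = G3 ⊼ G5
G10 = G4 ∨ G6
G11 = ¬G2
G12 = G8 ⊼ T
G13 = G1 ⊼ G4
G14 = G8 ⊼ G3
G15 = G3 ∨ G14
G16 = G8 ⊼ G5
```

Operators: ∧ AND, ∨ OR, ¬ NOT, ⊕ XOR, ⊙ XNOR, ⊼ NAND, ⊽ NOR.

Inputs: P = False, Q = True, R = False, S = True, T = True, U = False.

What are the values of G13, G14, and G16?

G1 = Q NAND P = True NAND False = True
G2 = NOT U = NOT False = True
G3 = R NAND S = False NAND True = True
G4 = U NAND G2 = False NAND True = True
G5 = G3 OR U = True OR False = True
G6 = G5 NAND G2 = True NAND True = False
G8 = NOT G6 = NOT False = True
G13 = G1 NAND G4 = True NAND True = False
G14 = G8 NAND G3 = True NAND True = False
G16 = G8 NAND G5 = True NAND True = False

G13 = False  G14 = False  G16 = False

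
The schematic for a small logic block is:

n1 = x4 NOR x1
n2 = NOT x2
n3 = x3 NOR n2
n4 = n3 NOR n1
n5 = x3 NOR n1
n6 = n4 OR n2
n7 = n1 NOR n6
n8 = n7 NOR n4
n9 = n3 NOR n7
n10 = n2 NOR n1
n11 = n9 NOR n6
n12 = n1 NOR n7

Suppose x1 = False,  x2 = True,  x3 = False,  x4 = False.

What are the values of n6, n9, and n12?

n1 = x4 NOR x1 = False NOR False = True
n2 = NOT x2 = NOT True = False
n3 = x3 NOR n2 = False NOR False = True
n4 = n3 NOR n1 = True NOR True = False
n6 = n4 OR n2 = False OR False = False
n7 = n1 NOR n6 = True NOR False = False
n9 = n3 NOR n7 = True NOR False = False
n12 = n1 NOR n7 = True NOR False = False

n6 = False  n9 = False  n12 = False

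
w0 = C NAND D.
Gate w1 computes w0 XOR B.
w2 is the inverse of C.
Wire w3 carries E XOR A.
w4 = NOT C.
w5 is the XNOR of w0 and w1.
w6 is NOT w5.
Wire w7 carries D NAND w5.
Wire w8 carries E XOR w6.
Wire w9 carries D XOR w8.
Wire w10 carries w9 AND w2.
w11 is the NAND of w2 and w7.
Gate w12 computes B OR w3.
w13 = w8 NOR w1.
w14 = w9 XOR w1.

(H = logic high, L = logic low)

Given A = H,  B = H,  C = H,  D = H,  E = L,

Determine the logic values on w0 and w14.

w0 = L; w14 = H

w0 = C NAND D = H NAND H = L
w1 = w0 XOR B = L XOR H = H
w5 = w0 XNOR w1 = L XNOR H = L
w6 = NOT w5 = NOT L = H
w8 = E XOR w6 = L XOR H = H
w9 = D XOR w8 = H XOR H = L
w14 = w9 XOR w1 = L XOR H = H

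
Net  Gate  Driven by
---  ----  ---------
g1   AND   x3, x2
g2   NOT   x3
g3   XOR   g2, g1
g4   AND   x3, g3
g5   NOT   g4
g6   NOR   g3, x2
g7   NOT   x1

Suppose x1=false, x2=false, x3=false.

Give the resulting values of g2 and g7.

g2 = true, g7 = true

g2 = NOT x3 = NOT false = true
g7 = NOT x1 = NOT false = true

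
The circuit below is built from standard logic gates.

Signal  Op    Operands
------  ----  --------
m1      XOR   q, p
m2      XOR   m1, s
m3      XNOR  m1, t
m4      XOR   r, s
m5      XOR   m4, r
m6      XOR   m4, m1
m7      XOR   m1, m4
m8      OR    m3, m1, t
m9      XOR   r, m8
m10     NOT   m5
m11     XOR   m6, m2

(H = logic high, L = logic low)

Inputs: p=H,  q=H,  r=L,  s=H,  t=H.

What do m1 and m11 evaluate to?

m1 = L; m11 = L

m1 = q XOR p = H XOR H = L
m2 = m1 XOR s = L XOR H = H
m4 = r XOR s = L XOR H = H
m6 = m4 XOR m1 = H XOR L = H
m11 = m6 XOR m2 = H XOR H = L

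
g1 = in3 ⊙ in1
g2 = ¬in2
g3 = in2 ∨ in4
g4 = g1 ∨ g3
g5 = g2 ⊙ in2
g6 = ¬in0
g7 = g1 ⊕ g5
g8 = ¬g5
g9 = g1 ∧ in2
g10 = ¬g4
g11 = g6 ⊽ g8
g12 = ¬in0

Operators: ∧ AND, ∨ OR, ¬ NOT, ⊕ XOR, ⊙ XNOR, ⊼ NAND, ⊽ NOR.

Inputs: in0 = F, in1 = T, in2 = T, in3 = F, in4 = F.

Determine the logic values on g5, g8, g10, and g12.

g5 = F, g8 = T, g10 = F, g12 = T

g1 = in3 XNOR in1 = F XNOR T = F
g2 = NOT in2 = NOT T = F
g3 = in2 OR in4 = T OR F = T
g4 = g1 OR g3 = F OR T = T
g5 = g2 XNOR in2 = F XNOR T = F
g8 = NOT g5 = NOT F = T
g10 = NOT g4 = NOT T = F
g12 = NOT in0 = NOT F = T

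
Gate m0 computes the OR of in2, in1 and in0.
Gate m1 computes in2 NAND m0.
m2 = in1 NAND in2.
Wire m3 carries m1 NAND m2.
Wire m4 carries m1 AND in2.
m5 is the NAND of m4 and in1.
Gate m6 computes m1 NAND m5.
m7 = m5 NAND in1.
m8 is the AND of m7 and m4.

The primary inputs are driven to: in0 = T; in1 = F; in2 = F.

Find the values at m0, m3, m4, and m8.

m0 = T  m3 = F  m4 = F  m8 = F

m0 = in2 OR in1 OR in0 = F OR F OR T = T
m1 = in2 NAND m0 = F NAND T = T
m2 = in1 NAND in2 = F NAND F = T
m3 = m1 NAND m2 = T NAND T = F
m4 = m1 AND in2 = T AND F = F
m5 = m4 NAND in1 = F NAND F = T
m7 = m5 NAND in1 = T NAND F = T
m8 = m7 AND m4 = T AND F = F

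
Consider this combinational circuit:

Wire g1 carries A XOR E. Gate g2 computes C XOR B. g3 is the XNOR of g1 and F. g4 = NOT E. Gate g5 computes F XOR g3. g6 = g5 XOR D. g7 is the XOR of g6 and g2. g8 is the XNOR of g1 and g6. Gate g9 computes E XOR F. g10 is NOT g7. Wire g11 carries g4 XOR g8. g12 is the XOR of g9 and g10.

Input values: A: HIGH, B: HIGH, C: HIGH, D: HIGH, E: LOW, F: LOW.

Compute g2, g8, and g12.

g2 = LOW; g8 = HIGH; g12 = LOW

g1 = A XOR E = HIGH XOR LOW = HIGH
g2 = C XOR B = HIGH XOR HIGH = LOW
g3 = g1 XNOR F = HIGH XNOR LOW = LOW
g5 = F XOR g3 = LOW XOR LOW = LOW
g6 = g5 XOR D = LOW XOR HIGH = HIGH
g7 = g6 XOR g2 = HIGH XOR LOW = HIGH
g8 = g1 XNOR g6 = HIGH XNOR HIGH = HIGH
g9 = E XOR F = LOW XOR LOW = LOW
g10 = NOT g7 = NOT HIGH = LOW
g12 = g9 XOR g10 = LOW XOR LOW = LOW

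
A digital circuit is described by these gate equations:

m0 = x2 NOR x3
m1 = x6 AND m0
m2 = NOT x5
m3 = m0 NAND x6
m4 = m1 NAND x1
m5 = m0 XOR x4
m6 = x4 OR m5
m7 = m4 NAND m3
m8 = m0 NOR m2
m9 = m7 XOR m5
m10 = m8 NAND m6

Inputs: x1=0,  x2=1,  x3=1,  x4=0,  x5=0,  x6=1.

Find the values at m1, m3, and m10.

m1 = 0, m3 = 1, m10 = 1

m0 = x2 NOR x3 = 1 NOR 1 = 0
m1 = x6 AND m0 = 1 AND 0 = 0
m2 = NOT x5 = NOT 0 = 1
m3 = m0 NAND x6 = 0 NAND 1 = 1
m5 = m0 XOR x4 = 0 XOR 0 = 0
m6 = x4 OR m5 = 0 OR 0 = 0
m8 = m0 NOR m2 = 0 NOR 1 = 0
m10 = m8 NAND m6 = 0 NAND 0 = 1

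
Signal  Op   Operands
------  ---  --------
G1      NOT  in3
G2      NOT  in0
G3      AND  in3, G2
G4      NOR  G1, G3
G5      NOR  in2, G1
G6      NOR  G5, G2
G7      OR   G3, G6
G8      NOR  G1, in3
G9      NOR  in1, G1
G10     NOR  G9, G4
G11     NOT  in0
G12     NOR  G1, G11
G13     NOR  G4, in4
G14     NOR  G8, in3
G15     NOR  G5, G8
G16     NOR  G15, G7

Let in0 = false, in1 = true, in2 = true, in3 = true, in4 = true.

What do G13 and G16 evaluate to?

G1 = NOT in3 = NOT true = false
G2 = NOT in0 = NOT false = true
G3 = in3 AND G2 = true AND true = true
G4 = G1 NOR G3 = false NOR true = false
G5 = in2 NOR G1 = true NOR false = false
G6 = G5 NOR G2 = false NOR true = false
G7 = G3 OR G6 = true OR false = true
G8 = G1 NOR in3 = false NOR true = false
G13 = G4 NOR in4 = false NOR true = false
G15 = G5 NOR G8 = false NOR false = true
G16 = G15 NOR G7 = true NOR true = false

G13 = false, G16 = false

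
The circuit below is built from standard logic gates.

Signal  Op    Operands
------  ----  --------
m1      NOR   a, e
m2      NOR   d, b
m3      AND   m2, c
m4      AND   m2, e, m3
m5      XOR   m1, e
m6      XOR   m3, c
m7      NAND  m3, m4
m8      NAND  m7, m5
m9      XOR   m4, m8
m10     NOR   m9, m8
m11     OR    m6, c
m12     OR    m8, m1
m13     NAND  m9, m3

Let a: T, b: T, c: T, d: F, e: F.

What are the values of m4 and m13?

m4 = F, m13 = T

m1 = a NOR e = T NOR F = F
m2 = d NOR b = F NOR T = F
m3 = m2 AND c = F AND T = F
m4 = m2 AND e AND m3 = F AND F AND F = F
m5 = m1 XOR e = F XOR F = F
m7 = m3 NAND m4 = F NAND F = T
m8 = m7 NAND m5 = T NAND F = T
m9 = m4 XOR m8 = F XOR T = T
m13 = m9 NAND m3 = T NAND F = T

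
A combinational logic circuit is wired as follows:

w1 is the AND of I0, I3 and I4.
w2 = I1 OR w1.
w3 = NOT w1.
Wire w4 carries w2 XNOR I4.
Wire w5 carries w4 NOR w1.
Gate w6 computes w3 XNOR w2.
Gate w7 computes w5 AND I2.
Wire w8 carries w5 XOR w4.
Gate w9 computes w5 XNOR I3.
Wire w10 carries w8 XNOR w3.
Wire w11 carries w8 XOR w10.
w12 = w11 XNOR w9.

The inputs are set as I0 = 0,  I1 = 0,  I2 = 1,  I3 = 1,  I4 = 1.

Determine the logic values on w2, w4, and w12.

w2 = 0, w4 = 0, w12 = 0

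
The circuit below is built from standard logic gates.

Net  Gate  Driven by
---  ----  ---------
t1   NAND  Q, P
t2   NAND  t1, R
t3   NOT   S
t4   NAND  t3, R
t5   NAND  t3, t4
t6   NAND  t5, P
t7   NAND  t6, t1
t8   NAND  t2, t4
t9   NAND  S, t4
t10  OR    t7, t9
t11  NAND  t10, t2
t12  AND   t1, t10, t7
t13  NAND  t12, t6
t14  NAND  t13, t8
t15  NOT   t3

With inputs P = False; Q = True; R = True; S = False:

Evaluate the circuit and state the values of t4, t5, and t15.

t3 = NOT S = NOT False = True
t4 = t3 NAND R = True NAND True = False
t5 = t3 NAND t4 = True NAND False = True
t15 = NOT t3 = NOT True = False

t4 = False, t5 = True, t15 = False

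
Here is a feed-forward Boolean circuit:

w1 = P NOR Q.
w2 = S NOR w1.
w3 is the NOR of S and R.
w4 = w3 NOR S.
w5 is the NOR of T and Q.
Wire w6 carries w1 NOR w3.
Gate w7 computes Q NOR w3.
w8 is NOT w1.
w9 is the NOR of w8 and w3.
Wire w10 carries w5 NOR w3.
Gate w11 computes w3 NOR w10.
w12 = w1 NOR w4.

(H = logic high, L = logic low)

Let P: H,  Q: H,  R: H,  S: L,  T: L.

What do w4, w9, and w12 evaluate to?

w4 = H; w9 = L; w12 = L

w1 = P NOR Q = H NOR H = L
w3 = S NOR R = L NOR H = L
w4 = w3 NOR S = L NOR L = H
w8 = NOT w1 = NOT L = H
w9 = w8 NOR w3 = H NOR L = L
w12 = w1 NOR w4 = L NOR H = L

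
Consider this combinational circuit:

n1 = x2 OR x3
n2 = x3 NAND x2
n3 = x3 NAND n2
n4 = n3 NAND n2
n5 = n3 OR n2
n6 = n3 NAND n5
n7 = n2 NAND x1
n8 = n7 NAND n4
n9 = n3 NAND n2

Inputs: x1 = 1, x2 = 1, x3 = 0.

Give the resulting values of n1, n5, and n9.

n1 = 1; n5 = 1; n9 = 0

n1 = x2 OR x3 = 1 OR 0 = 1
n2 = x3 NAND x2 = 0 NAND 1 = 1
n3 = x3 NAND n2 = 0 NAND 1 = 1
n5 = n3 OR n2 = 1 OR 1 = 1
n9 = n3 NAND n2 = 1 NAND 1 = 0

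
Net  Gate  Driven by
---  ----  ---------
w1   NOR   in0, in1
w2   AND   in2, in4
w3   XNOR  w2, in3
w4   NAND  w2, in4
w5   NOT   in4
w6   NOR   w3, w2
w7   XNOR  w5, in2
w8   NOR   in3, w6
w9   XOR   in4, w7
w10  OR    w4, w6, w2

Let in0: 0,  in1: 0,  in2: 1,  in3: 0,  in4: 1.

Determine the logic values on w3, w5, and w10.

w2 = in2 AND in4 = 1 AND 1 = 1
w3 = w2 XNOR in3 = 1 XNOR 0 = 0
w4 = w2 NAND in4 = 1 NAND 1 = 0
w5 = NOT in4 = NOT 1 = 0
w6 = w3 NOR w2 = 0 NOR 1 = 0
w10 = w4 OR w6 OR w2 = 0 OR 0 OR 1 = 1

w3 = 0; w5 = 0; w10 = 1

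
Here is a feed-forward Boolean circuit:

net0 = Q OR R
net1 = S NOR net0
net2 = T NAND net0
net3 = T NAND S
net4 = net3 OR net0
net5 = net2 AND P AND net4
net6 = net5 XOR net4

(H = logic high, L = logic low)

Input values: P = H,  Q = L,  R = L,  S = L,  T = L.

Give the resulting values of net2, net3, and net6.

net2 = H; net3 = H; net6 = L

net0 = Q OR R = L OR L = L
net2 = T NAND net0 = L NAND L = H
net3 = T NAND S = L NAND L = H
net4 = net3 OR net0 = H OR L = H
net5 = net2 AND P AND net4 = H AND H AND H = H
net6 = net5 XOR net4 = H XOR H = L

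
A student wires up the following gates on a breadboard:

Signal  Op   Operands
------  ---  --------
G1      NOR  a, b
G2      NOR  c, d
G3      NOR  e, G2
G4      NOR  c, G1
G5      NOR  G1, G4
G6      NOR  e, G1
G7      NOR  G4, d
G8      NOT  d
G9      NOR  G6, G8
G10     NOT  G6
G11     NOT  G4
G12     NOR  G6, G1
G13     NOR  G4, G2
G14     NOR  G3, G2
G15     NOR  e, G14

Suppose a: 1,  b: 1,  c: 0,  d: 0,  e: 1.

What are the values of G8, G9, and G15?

G8 = 1  G9 = 0  G15 = 0

G1 = a NOR b = 1 NOR 1 = 0
G2 = c NOR d = 0 NOR 0 = 1
G3 = e NOR G2 = 1 NOR 1 = 0
G6 = e NOR G1 = 1 NOR 0 = 0
G8 = NOT d = NOT 0 = 1
G9 = G6 NOR G8 = 0 NOR 1 = 0
G14 = G3 NOR G2 = 0 NOR 1 = 0
G15 = e NOR G14 = 1 NOR 0 = 0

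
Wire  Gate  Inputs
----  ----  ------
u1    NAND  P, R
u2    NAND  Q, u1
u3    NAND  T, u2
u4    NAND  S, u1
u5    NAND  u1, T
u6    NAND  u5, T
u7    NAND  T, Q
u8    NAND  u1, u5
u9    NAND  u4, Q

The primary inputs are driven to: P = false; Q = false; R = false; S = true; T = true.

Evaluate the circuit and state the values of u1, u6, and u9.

u1 = true, u6 = true, u9 = true

u1 = P NAND R = false NAND false = true
u4 = S NAND u1 = true NAND true = false
u5 = u1 NAND T = true NAND true = false
u6 = u5 NAND T = false NAND true = true
u9 = u4 NAND Q = false NAND false = true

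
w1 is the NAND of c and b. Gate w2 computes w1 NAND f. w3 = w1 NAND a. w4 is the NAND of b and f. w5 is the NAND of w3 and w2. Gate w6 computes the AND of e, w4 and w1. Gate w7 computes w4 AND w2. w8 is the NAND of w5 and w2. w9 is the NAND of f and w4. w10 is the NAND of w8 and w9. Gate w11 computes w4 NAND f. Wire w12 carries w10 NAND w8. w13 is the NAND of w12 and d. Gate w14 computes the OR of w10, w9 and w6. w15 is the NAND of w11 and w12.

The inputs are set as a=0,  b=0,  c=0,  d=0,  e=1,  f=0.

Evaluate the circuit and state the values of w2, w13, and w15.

w2 = 1  w13 = 1  w15 = 0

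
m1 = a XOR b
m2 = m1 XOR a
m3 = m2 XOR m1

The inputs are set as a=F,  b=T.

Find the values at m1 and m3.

m1 = a XOR b = F XOR T = T
m2 = m1 XOR a = T XOR F = T
m3 = m2 XOR m1 = T XOR T = F

m1 = T, m3 = F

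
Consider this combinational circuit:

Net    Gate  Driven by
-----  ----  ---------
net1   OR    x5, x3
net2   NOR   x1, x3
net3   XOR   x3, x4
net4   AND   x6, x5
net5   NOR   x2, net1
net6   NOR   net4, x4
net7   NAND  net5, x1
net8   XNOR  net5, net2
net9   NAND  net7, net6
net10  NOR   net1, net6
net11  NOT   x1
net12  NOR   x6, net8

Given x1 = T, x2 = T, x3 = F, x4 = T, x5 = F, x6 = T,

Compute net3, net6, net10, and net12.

net1 = x5 OR x3 = F OR F = F
net2 = x1 NOR x3 = T NOR F = F
net3 = x3 XOR x4 = F XOR T = T
net4 = x6 AND x5 = T AND F = F
net5 = x2 NOR net1 = T NOR F = F
net6 = net4 NOR x4 = F NOR T = F
net8 = net5 XNOR net2 = F XNOR F = T
net10 = net1 NOR net6 = F NOR F = T
net12 = x6 NOR net8 = T NOR T = F

net3 = T; net6 = F; net10 = T; net12 = F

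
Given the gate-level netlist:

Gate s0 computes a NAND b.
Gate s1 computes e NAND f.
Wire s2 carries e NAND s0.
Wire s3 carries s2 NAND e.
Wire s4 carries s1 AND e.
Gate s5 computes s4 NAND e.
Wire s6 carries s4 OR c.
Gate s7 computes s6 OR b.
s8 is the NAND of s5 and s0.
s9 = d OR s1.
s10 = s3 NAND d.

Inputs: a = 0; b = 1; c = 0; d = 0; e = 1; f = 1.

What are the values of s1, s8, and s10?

s1 = 0, s8 = 0, s10 = 1

s0 = a NAND b = 0 NAND 1 = 1
s1 = e NAND f = 1 NAND 1 = 0
s2 = e NAND s0 = 1 NAND 1 = 0
s3 = s2 NAND e = 0 NAND 1 = 1
s4 = s1 AND e = 0 AND 1 = 0
s5 = s4 NAND e = 0 NAND 1 = 1
s8 = s5 NAND s0 = 1 NAND 1 = 0
s10 = s3 NAND d = 1 NAND 0 = 1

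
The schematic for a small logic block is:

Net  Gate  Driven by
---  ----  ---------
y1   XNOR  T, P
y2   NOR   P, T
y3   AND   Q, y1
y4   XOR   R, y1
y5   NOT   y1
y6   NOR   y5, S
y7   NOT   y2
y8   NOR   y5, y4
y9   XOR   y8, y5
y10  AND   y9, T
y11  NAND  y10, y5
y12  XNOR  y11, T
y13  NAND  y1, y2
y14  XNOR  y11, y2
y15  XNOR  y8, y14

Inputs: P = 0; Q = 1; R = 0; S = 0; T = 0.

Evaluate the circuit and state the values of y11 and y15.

y11 = 1, y15 = 0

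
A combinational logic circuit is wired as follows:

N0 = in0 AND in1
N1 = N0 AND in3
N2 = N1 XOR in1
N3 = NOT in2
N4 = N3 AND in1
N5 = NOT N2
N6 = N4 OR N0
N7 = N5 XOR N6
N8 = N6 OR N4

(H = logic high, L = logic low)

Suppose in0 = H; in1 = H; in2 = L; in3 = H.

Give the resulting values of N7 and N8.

N7 = L, N8 = H

N0 = in0 AND in1 = H AND H = H
N1 = N0 AND in3 = H AND H = H
N2 = N1 XOR in1 = H XOR H = L
N3 = NOT in2 = NOT L = H
N4 = N3 AND in1 = H AND H = H
N5 = NOT N2 = NOT L = H
N6 = N4 OR N0 = H OR H = H
N7 = N5 XOR N6 = H XOR H = L
N8 = N6 OR N4 = H OR H = H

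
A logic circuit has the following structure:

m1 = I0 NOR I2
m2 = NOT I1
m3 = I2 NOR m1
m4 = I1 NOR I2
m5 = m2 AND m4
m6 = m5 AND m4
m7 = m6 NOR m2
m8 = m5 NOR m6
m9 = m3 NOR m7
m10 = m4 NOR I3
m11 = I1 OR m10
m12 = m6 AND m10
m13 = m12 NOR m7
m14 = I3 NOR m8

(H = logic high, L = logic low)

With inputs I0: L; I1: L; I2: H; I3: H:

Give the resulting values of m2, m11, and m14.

m2 = NOT I1 = NOT L = H
m4 = I1 NOR I2 = L NOR H = L
m5 = m2 AND m4 = H AND L = L
m6 = m5 AND m4 = L AND L = L
m8 = m5 NOR m6 = L NOR L = H
m10 = m4 NOR I3 = L NOR H = L
m11 = I1 OR m10 = L OR L = L
m14 = I3 NOR m8 = H NOR H = L

m2 = H; m11 = L; m14 = L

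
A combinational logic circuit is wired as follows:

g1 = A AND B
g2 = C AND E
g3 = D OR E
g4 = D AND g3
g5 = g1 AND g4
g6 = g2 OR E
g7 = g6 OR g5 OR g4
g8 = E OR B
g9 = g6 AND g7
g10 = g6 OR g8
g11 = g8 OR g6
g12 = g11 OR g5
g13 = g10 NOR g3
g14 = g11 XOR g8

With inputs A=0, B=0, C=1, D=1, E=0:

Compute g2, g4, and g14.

g2 = C AND E = 1 AND 0 = 0
g3 = D OR E = 1 OR 0 = 1
g4 = D AND g3 = 1 AND 1 = 1
g6 = g2 OR E = 0 OR 0 = 0
g8 = E OR B = 0 OR 0 = 0
g11 = g8 OR g6 = 0 OR 0 = 0
g14 = g11 XOR g8 = 0 XOR 0 = 0

g2 = 0; g4 = 1; g14 = 0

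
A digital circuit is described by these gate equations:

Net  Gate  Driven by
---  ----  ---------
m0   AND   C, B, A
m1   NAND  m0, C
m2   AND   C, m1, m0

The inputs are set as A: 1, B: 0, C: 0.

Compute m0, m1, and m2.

m0 = C AND B AND A = 0 AND 0 AND 1 = 0
m1 = m0 NAND C = 0 NAND 0 = 1
m2 = C AND m1 AND m0 = 0 AND 1 AND 0 = 0

m0 = 0  m1 = 1  m2 = 0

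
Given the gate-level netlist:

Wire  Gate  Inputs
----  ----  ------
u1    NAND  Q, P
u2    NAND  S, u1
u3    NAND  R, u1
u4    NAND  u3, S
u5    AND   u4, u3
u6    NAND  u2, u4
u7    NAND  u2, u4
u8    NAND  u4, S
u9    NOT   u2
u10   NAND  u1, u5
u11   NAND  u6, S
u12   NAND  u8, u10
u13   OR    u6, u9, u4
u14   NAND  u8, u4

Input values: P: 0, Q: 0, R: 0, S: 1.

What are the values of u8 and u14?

u8 = 1, u14 = 1

u1 = Q NAND P = 0 NAND 0 = 1
u3 = R NAND u1 = 0 NAND 1 = 1
u4 = u3 NAND S = 1 NAND 1 = 0
u8 = u4 NAND S = 0 NAND 1 = 1
u14 = u8 NAND u4 = 1 NAND 0 = 1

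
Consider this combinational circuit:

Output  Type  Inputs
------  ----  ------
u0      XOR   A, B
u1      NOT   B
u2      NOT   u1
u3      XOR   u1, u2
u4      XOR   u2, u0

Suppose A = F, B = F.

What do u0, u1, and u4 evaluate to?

u0 = F; u1 = T; u4 = F

u0 = A XOR B = F XOR F = F
u1 = NOT B = NOT F = T
u2 = NOT u1 = NOT T = F
u4 = u2 XOR u0 = F XOR F = F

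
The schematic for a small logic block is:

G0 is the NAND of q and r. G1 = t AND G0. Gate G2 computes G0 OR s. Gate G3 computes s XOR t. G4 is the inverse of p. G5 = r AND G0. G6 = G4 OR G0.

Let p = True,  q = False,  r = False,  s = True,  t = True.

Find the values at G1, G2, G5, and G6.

G1 = True; G2 = True; G5 = False; G6 = True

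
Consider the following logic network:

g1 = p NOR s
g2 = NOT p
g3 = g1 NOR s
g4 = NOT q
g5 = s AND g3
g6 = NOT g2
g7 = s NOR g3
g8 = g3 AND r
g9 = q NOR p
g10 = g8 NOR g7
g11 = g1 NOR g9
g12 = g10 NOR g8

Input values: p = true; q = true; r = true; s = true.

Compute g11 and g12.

g11 = true, g12 = false

g1 = p NOR s = true NOR true = false
g3 = g1 NOR s = false NOR true = false
g7 = s NOR g3 = true NOR false = false
g8 = g3 AND r = false AND true = false
g9 = q NOR p = true NOR true = false
g10 = g8 NOR g7 = false NOR false = true
g11 = g1 NOR g9 = false NOR false = true
g12 = g10 NOR g8 = true NOR false = false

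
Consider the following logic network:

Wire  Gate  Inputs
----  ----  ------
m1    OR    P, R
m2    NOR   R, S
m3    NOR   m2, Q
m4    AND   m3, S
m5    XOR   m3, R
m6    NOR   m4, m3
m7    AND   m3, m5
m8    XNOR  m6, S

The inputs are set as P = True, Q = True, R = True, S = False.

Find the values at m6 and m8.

m2 = R NOR S = True NOR False = False
m3 = m2 NOR Q = False NOR True = False
m4 = m3 AND S = False AND False = False
m6 = m4 NOR m3 = False NOR False = True
m8 = m6 XNOR S = True XNOR False = False

m6 = True, m8 = False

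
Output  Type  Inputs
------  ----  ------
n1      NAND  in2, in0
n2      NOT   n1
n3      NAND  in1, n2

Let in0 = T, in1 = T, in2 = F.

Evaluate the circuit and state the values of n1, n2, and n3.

n1 = in2 NAND in0 = F NAND T = T
n2 = NOT n1 = NOT T = F
n3 = in1 NAND n2 = T NAND F = T

n1 = T  n2 = F  n3 = T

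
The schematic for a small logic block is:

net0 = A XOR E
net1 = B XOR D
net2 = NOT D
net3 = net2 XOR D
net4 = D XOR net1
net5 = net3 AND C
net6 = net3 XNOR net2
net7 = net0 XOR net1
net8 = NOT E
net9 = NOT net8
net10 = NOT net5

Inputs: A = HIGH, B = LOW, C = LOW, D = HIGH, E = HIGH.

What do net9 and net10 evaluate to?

net2 = NOT D = NOT HIGH = LOW
net3 = net2 XOR D = LOW XOR HIGH = HIGH
net5 = net3 AND C = HIGH AND LOW = LOW
net8 = NOT E = NOT HIGH = LOW
net9 = NOT net8 = NOT LOW = HIGH
net10 = NOT net5 = NOT LOW = HIGH

net9 = HIGH; net10 = HIGH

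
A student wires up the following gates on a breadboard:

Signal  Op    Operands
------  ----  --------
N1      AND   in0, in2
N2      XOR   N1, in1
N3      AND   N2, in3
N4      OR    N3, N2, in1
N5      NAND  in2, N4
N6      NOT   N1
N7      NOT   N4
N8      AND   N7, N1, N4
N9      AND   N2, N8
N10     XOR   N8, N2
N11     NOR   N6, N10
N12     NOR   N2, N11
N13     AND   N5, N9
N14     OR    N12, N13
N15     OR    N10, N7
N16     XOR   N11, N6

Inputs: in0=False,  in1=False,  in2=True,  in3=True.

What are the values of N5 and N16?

N5 = True, N16 = True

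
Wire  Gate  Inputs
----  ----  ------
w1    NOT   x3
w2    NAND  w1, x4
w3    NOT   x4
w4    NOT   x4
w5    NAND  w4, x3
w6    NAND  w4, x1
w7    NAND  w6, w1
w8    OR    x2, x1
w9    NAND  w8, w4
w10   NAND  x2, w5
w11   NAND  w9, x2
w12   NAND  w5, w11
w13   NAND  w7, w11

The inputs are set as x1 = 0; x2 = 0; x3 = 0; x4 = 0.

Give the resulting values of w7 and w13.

w7 = 0; w13 = 1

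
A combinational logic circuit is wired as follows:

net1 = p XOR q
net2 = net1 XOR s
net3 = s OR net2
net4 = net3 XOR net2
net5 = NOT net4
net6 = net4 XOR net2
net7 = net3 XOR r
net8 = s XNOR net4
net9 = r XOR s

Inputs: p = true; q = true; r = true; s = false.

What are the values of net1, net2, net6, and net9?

net1 = false; net2 = false; net6 = false; net9 = true

net1 = p XOR q = true XOR true = false
net2 = net1 XOR s = false XOR false = false
net3 = s OR net2 = false OR false = false
net4 = net3 XOR net2 = false XOR false = false
net6 = net4 XOR net2 = false XOR false = false
net9 = r XOR s = true XOR false = true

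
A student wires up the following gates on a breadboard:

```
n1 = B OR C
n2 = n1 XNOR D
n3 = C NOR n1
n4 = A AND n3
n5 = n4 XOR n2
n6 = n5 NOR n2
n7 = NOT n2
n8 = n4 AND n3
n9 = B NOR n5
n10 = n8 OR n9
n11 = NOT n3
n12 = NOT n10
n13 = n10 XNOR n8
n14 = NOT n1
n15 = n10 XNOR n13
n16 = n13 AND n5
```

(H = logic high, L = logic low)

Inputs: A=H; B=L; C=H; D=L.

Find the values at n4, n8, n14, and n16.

n1 = B OR C = L OR H = H
n2 = n1 XNOR D = H XNOR L = L
n3 = C NOR n1 = H NOR H = L
n4 = A AND n3 = H AND L = L
n5 = n4 XOR n2 = L XOR L = L
n8 = n4 AND n3 = L AND L = L
n9 = B NOR n5 = L NOR L = H
n10 = n8 OR n9 = L OR H = H
n13 = n10 XNOR n8 = H XNOR L = L
n14 = NOT n1 = NOT H = L
n16 = n13 AND n5 = L AND L = L

n4 = L  n8 = L  n14 = L  n16 = L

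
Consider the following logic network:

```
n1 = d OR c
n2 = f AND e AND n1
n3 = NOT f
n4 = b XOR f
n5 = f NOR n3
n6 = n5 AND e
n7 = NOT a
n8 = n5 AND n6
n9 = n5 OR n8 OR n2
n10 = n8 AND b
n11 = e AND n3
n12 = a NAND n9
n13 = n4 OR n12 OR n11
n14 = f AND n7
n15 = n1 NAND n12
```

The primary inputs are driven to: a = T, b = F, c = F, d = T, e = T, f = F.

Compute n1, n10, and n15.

n1 = d OR c = T OR F = T
n2 = f AND e AND n1 = F AND T AND T = F
n3 = NOT f = NOT F = T
n5 = f NOR n3 = F NOR T = F
n6 = n5 AND e = F AND T = F
n8 = n5 AND n6 = F AND F = F
n9 = n5 OR n8 OR n2 = F OR F OR F = F
n10 = n8 AND b = F AND F = F
n12 = a NAND n9 = T NAND F = T
n15 = n1 NAND n12 = T NAND T = F

n1 = T  n10 = F  n15 = F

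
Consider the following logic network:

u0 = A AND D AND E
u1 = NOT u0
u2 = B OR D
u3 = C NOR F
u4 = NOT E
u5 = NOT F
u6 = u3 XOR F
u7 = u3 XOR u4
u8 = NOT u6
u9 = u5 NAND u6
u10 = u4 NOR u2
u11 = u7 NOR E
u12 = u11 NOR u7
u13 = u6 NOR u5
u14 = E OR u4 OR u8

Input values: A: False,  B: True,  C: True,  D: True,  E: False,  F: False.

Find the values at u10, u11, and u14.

u2 = B OR D = True OR True = True
u3 = C NOR F = True NOR False = False
u4 = NOT E = NOT False = True
u6 = u3 XOR F = False XOR False = False
u7 = u3 XOR u4 = False XOR True = True
u8 = NOT u6 = NOT False = True
u10 = u4 NOR u2 = True NOR True = False
u11 = u7 NOR E = True NOR False = False
u14 = E OR u4 OR u8 = False OR True OR True = True

u10 = False, u11 = False, u14 = True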